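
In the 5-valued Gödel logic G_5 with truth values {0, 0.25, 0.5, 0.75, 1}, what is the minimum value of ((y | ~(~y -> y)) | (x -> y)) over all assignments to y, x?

The minimum is attained at y = 0.25, x = 0.5:
  ~y: Gödel ¬ of 0.25 = 0 (operand ≠ 0)
  (~y -> y): 0 ≤ 0.25, so result = 1
  ~(~y -> y): Gödel ¬ of 1 = 0 (operand ≠ 0)
  (y | ~(~y -> y)) = max(0.25, 0) = 0.25
  (x -> y): 0.5 > 0.25, so result = 0.25
  ((y | ~(~y -> y)) | (x -> y)) = max(0.25, 0.25) = 0.25
Checking all 25 assignments confirms none give a value below 0.25.

0.25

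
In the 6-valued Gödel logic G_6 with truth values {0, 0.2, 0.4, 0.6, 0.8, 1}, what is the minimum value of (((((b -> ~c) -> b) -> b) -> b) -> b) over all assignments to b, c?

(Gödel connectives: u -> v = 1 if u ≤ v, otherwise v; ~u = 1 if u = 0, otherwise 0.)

0.20

The minimum is attained at b = 0.2, c = 0.2:
  ~c: Gödel ¬ of 0.2 = 0 (operand ≠ 0)
  (b -> ~c): 0.2 > 0, so result = 0
  ((b -> ~c) -> b): 0 ≤ 0.2, so result = 1
  (((b -> ~c) -> b) -> b): 1 > 0.2, so result = 0.2
  ((((b -> ~c) -> b) -> b) -> b): 0.2 ≤ 0.2, so result = 1
  (((((b -> ~c) -> b) -> b) -> b) -> b): 1 > 0.2, so result = 0.2
Checking all 36 assignments confirms none give a value below 0.20.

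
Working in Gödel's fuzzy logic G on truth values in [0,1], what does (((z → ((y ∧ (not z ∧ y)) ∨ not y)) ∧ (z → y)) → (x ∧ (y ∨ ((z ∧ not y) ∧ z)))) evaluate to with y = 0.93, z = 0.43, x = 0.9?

not z: Gödel ¬ of 0.43 = 0 (operand ≠ 0)
(not z ∧ y) = min(0, 0.93) = 0
(y ∧ (not z ∧ y)) = min(0.93, 0) = 0
not y: Gödel ¬ of 0.93 = 0 (operand ≠ 0)
((y ∧ (not z ∧ y)) ∨ not y) = max(0, 0) = 0
(z → ((y ∧ (not z ∧ y)) ∨ not y)): 0.43 > 0, so result = 0
(z → y): 0.43 ≤ 0.93, so result = 1
((z → ((y ∧ (not z ∧ y)) ∨ not y)) ∧ (z → y)) = min(0, 1) = 0
not y: Gödel ¬ of 0.93 = 0 (operand ≠ 0)
(z ∧ not y) = min(0.43, 0) = 0
((z ∧ not y) ∧ z) = min(0, 0.43) = 0
(y ∨ ((z ∧ not y) ∧ z)) = max(0.93, 0) = 0.93
(x ∧ (y ∨ ((z ∧ not y) ∧ z))) = min(0.9, 0.93) = 0.9
(((z → ((y ∧ (not z ∧ y)) ∨ not y)) ∧ (z → y)) → (x ∧ (y ∨ ((z ∧ not y) ∧ z)))): 0 ≤ 0.9, so result = 1

1.00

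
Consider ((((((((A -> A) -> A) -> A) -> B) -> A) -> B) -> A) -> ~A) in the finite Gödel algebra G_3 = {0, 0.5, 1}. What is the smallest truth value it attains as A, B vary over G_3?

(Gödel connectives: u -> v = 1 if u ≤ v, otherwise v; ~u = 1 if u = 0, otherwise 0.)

The minimum is attained at A = 0.5, B = 0:
  (A -> A): 0.5 ≤ 0.5, so result = 1
  ((A -> A) -> A): 1 > 0.5, so result = 0.5
  (((A -> A) -> A) -> A): 0.5 ≤ 0.5, so result = 1
  ((((A -> A) -> A) -> A) -> B): 1 > 0, so result = 0
  (((((A -> A) -> A) -> A) -> B) -> A): 0 ≤ 0.5, so result = 1
  ((((((A -> A) -> A) -> A) -> B) -> A) -> B): 1 > 0, so result = 0
  (((((((A -> A) -> A) -> A) -> B) -> A) -> B) -> A): 0 ≤ 0.5, so result = 1
  ~A: Gödel ¬ of 0.5 = 0 (operand ≠ 0)
  ((((((((A -> A) -> A) -> A) -> B) -> A) -> B) -> A) -> ~A): 1 > 0, so result = 0
Checking all 9 assignments confirms none give a value below 0.00.

0.00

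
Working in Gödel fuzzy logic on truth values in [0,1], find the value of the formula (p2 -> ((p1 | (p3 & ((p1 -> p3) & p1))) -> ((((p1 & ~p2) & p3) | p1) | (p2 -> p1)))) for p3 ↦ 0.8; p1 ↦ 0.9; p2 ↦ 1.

(p1 -> p3): 0.9 > 0.8, so result = 0.8
((p1 -> p3) & p1) = min(0.8, 0.9) = 0.8
(p3 & ((p1 -> p3) & p1)) = min(0.8, 0.8) = 0.8
(p1 | (p3 & ((p1 -> p3) & p1))) = max(0.9, 0.8) = 0.9
~p2: Gödel ¬ of 1 = 0 (operand ≠ 0)
(p1 & ~p2) = min(0.9, 0) = 0
((p1 & ~p2) & p3) = min(0, 0.8) = 0
(((p1 & ~p2) & p3) | p1) = max(0, 0.9) = 0.9
(p2 -> p1): 1 > 0.9, so result = 0.9
((((p1 & ~p2) & p3) | p1) | (p2 -> p1)) = max(0.9, 0.9) = 0.9
((p1 | (p3 & ((p1 -> p3) & p1))) -> ((((p1 & ~p2) & p3) | p1) | (p2 -> p1))): 0.9 ≤ 0.9, so result = 1
(p2 -> ((p1 | (p3 & ((p1 -> p3) & p1))) -> ((((p1 & ~p2) & p3) | p1) | (p2 -> p1)))): 1 ≤ 1, so result = 1

1.00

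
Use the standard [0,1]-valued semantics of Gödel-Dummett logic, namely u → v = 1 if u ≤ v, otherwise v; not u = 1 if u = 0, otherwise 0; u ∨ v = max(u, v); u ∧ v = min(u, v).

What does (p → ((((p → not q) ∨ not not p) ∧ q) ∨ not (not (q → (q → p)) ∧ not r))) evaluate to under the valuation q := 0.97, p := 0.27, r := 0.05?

1.00

not q: Gödel ¬ of 0.97 = 0 (operand ≠ 0)
(p → not q): 0.27 > 0, so result = 0
not p: Gödel ¬ of 0.27 = 0 (operand ≠ 0)
not not p: Gödel ¬ of 0 = 1 (operand is 0)
((p → not q) ∨ not not p) = max(0, 1) = 1
(((p → not q) ∨ not not p) ∧ q) = min(1, 0.97) = 0.97
(q → p): 0.97 > 0.27, so result = 0.27
(q → (q → p)): 0.97 > 0.27, so result = 0.27
not (q → (q → p)): Gödel ¬ of 0.27 = 0 (operand ≠ 0)
not r: Gödel ¬ of 0.05 = 0 (operand ≠ 0)
(not (q → (q → p)) ∧ not r) = min(0, 0) = 0
not (not (q → (q → p)) ∧ not r): Gödel ¬ of 0 = 1 (operand is 0)
((((p → not q) ∨ not not p) ∧ q) ∨ not (not (q → (q → p)) ∧ not r)) = max(0.97, 1) = 1
(p → ((((p → not q) ∨ not not p) ∧ q) ∨ not (not (q → (q → p)) ∧ not r))): 0.27 ≤ 1, so result = 1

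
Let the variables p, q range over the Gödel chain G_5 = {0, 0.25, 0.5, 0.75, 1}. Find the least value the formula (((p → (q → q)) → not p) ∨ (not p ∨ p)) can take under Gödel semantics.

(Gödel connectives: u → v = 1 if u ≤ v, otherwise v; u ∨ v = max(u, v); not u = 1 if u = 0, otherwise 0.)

0.25

The minimum is attained at p = 0.25, q = 0:
  (q → q): 0 ≤ 0, so result = 1
  (p → (q → q)): 0.25 ≤ 1, so result = 1
  not p: Gödel ¬ of 0.25 = 0 (operand ≠ 0)
  ((p → (q → q)) → not p): 1 > 0, so result = 0
  not p: Gödel ¬ of 0.25 = 0 (operand ≠ 0)
  (not p ∨ p) = max(0, 0.25) = 0.25
  (((p → (q → q)) → not p) ∨ (not p ∨ p)) = max(0, 0.25) = 0.25
Checking all 25 assignments confirms none give a value below 0.25.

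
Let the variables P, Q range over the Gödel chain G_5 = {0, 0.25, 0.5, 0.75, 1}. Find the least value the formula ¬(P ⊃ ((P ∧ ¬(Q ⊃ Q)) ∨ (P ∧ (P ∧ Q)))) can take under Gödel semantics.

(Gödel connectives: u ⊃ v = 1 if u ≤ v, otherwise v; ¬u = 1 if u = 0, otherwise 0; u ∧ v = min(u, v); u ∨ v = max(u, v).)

The minimum is attained at P = 0, Q = 0:
  (Q ⊃ Q): 0 ≤ 0, so result = 1
  ¬(Q ⊃ Q): Gödel ¬ of 1 = 0 (operand ≠ 0)
  (P ∧ ¬(Q ⊃ Q)) = min(0, 0) = 0
  (P ∧ Q) = min(0, 0) = 0
  (P ∧ (P ∧ Q)) = min(0, 0) = 0
  ((P ∧ ¬(Q ⊃ Q)) ∨ (P ∧ (P ∧ Q))) = max(0, 0) = 0
  (P ⊃ ((P ∧ ¬(Q ⊃ Q)) ∨ (P ∧ (P ∧ Q)))): 0 ≤ 0, so result = 1
  ¬(P ⊃ ((P ∧ ¬(Q ⊃ Q)) ∨ (P ∧ (P ∧ Q)))): Gödel ¬ of 1 = 0 (operand ≠ 0)
Checking all 25 assignments confirms none give a value below 0.00.

0.00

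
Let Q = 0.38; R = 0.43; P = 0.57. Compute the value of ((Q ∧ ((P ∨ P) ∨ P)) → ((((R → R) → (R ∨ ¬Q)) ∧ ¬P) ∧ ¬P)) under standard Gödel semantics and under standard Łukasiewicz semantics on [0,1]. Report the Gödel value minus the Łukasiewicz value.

Gödel evaluation:
  (P ∨ P) = max(0.57, 0.57) = 0.57
  ((P ∨ P) ∨ P) = max(0.57, 0.57) = 0.57
  (Q ∧ ((P ∨ P) ∨ P)) = min(0.38, 0.57) = 0.38
  (R → R): 0.43 ≤ 0.43, so result = 1
  ¬Q: Gödel ¬ of 0.38 = 0 (operand ≠ 0)
  (R ∨ ¬Q) = max(0.43, 0) = 0.43
  ((R → R) → (R ∨ ¬Q)): 1 > 0.43, so result = 0.43
  ¬P: Gödel ¬ of 0.57 = 0 (operand ≠ 0)
  (((R → R) → (R ∨ ¬Q)) ∧ ¬P) = min(0.43, 0) = 0
  ¬P: Gödel ¬ of 0.57 = 0 (operand ≠ 0)
  ((((R → R) → (R ∨ ¬Q)) ∧ ¬P) ∧ ¬P) = min(0, 0) = 0
  ((Q ∧ ((P ∨ P) ∨ P)) → ((((R → R) → (R ∨ ¬Q)) ∧ ¬P) ∧ ¬P)): 0.38 > 0, so result = 0
  Gödel value = 0
Łukasiewicz evaluation:
  (P ∨ P) = max(0.57, 0.57) = 0.57
  ((P ∨ P) ∨ P) = max(0.57, 0.57) = 0.57
  (Q ∧ ((P ∨ P) ∨ P)) = min(0.38, 0.57) = 0.38
  (R → R): min(1, 1 − 0.43 + 0.43) = 1
  ¬Q: Łukasiewicz ¬ gives 1 − 0.38 = 0.62
  (R ∨ ¬Q) = max(0.43, 0.62) = 0.62
  ((R → R) → (R ∨ ¬Q)): min(1, 1 − 1 + 0.62) = 0.62
  ¬P: Łukasiewicz ¬ gives 1 − 0.57 = 0.43
  (((R → R) → (R ∨ ¬Q)) ∧ ¬P) = min(0.62, 0.43) = 0.43
  ¬P: Łukasiewicz ¬ gives 1 − 0.57 = 0.43
  ((((R → R) → (R ∨ ¬Q)) ∧ ¬P) ∧ ¬P) = min(0.43, 0.43) = 0.43
  ((Q ∧ ((P ∨ P) ∨ P)) → ((((R → R) → (R ∨ ¬Q)) ∧ ¬P) ∧ ¬P)): min(1, 1 − 0.38 + 0.43) = 1
  Łukasiewicz value = 1
Difference: 0 − 1 = -1.00

-1.00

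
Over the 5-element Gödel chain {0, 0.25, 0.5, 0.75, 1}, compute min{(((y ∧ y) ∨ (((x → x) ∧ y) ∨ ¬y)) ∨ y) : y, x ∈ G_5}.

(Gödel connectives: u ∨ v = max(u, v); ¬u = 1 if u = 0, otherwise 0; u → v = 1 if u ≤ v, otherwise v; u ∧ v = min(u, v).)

The minimum is attained at y = 0.25, x = 0:
  (y ∧ y) = min(0.25, 0.25) = 0.25
  (x → x): 0 ≤ 0, so result = 1
  ((x → x) ∧ y) = min(1, 0.25) = 0.25
  ¬y: Gödel ¬ of 0.25 = 0 (operand ≠ 0)
  (((x → x) ∧ y) ∨ ¬y) = max(0.25, 0) = 0.25
  ((y ∧ y) ∨ (((x → x) ∧ y) ∨ ¬y)) = max(0.25, 0.25) = 0.25
  (((y ∧ y) ∨ (((x → x) ∧ y) ∨ ¬y)) ∨ y) = max(0.25, 0.25) = 0.25
Checking all 25 assignments confirms none give a value below 0.25.

0.25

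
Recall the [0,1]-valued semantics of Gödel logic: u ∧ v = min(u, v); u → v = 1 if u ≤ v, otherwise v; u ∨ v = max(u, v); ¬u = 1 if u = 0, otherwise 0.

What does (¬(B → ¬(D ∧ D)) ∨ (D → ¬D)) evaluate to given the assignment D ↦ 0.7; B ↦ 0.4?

1.00

(D ∧ D) = min(0.7, 0.7) = 0.7
¬(D ∧ D): Gödel ¬ of 0.7 = 0 (operand ≠ 0)
(B → ¬(D ∧ D)): 0.4 > 0, so result = 0
¬(B → ¬(D ∧ D)): Gödel ¬ of 0 = 1 (operand is 0)
¬D: Gödel ¬ of 0.7 = 0 (operand ≠ 0)
(D → ¬D): 0.7 > 0, so result = 0
(¬(B → ¬(D ∧ D)) ∨ (D → ¬D)) = max(1, 0) = 1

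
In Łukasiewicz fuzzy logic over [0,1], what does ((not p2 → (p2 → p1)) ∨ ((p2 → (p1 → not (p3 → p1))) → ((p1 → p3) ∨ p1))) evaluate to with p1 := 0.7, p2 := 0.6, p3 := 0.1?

1.00

not p2: Łukasiewicz ¬ gives 1 − 0.6 = 0.4
(p2 → p1): min(1, 1 − 0.6 + 0.7) = 1
(not p2 → (p2 → p1)): min(1, 1 − 0.4 + 1) = 1
(p3 → p1): min(1, 1 − 0.1 + 0.7) = 1
not (p3 → p1): Łukasiewicz ¬ gives 1 − 1 = 0
(p1 → not (p3 → p1)): min(1, 1 − 0.7 + 0) = 0.3
(p2 → (p1 → not (p3 → p1))): min(1, 1 − 0.6 + 0.3) = 0.7
(p1 → p3): min(1, 1 − 0.7 + 0.1) = 0.4
((p1 → p3) ∨ p1) = max(0.4, 0.7) = 0.7
((p2 → (p1 → not (p3 → p1))) → ((p1 → p3) ∨ p1)): min(1, 1 − 0.7 + 0.7) = 1
((not p2 → (p2 → p1)) ∨ ((p2 → (p1 → not (p3 → p1))) → ((p1 → p3) ∨ p1))) = max(1, 1) = 1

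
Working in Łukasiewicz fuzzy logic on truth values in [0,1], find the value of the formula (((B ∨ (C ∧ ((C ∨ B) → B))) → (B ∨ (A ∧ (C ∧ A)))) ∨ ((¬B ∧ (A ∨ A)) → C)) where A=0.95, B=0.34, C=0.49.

1.00

(C ∨ B) = max(0.49, 0.34) = 0.49
((C ∨ B) → B): min(1, 1 − 0.49 + 0.34) = 0.85
(C ∧ ((C ∨ B) → B)) = min(0.49, 0.85) = 0.49
(B ∨ (C ∧ ((C ∨ B) → B))) = max(0.34, 0.49) = 0.49
(C ∧ A) = min(0.49, 0.95) = 0.49
(A ∧ (C ∧ A)) = min(0.95, 0.49) = 0.49
(B ∨ (A ∧ (C ∧ A))) = max(0.34, 0.49) = 0.49
((B ∨ (C ∧ ((C ∨ B) → B))) → (B ∨ (A ∧ (C ∧ A)))): min(1, 1 − 0.49 + 0.49) = 1
¬B: Łukasiewicz ¬ gives 1 − 0.34 = 0.66
(A ∨ A) = max(0.95, 0.95) = 0.95
(¬B ∧ (A ∨ A)) = min(0.66, 0.95) = 0.66
((¬B ∧ (A ∨ A)) → C): min(1, 1 − 0.66 + 0.49) = 0.83
(((B ∨ (C ∧ ((C ∨ B) → B))) → (B ∨ (A ∧ (C ∧ A)))) ∨ ((¬B ∧ (A ∨ A)) → C)) = max(1, 0.83) = 1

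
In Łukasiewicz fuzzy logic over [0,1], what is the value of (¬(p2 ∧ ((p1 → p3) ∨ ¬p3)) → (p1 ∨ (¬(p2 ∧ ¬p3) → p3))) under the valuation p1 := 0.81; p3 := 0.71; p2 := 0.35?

(p1 → p3): min(1, 1 − 0.81 + 0.71) = 0.9
¬p3: Łukasiewicz ¬ gives 1 − 0.71 = 0.29
((p1 → p3) ∨ ¬p3) = max(0.9, 0.29) = 0.9
(p2 ∧ ((p1 → p3) ∨ ¬p3)) = min(0.35, 0.9) = 0.35
¬(p2 ∧ ((p1 → p3) ∨ ¬p3)): Łukasiewicz ¬ gives 1 − 0.35 = 0.65
¬p3: Łukasiewicz ¬ gives 1 − 0.71 = 0.29
(p2 ∧ ¬p3) = min(0.35, 0.29) = 0.29
¬(p2 ∧ ¬p3): Łukasiewicz ¬ gives 1 − 0.29 = 0.71
(¬(p2 ∧ ¬p3) → p3): min(1, 1 − 0.71 + 0.71) = 1
(p1 ∨ (¬(p2 ∧ ¬p3) → p3)) = max(0.81, 1) = 1
(¬(p2 ∧ ((p1 → p3) ∨ ¬p3)) → (p1 ∨ (¬(p2 ∧ ¬p3) → p3))): min(1, 1 − 0.65 + 1) = 1

1.00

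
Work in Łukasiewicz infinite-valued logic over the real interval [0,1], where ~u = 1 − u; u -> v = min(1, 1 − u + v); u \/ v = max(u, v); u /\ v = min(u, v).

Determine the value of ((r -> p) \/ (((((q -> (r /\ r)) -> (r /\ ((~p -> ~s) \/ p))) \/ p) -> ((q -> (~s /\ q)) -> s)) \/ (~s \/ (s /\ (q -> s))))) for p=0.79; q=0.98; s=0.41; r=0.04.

(r -> p): min(1, 1 − 0.04 + 0.79) = 1
(r /\ r) = min(0.04, 0.04) = 0.04
(q -> (r /\ r)): min(1, 1 − 0.98 + 0.04) = 0.06
~p: Łukasiewicz ¬ gives 1 − 0.79 = 0.21
~s: Łukasiewicz ¬ gives 1 − 0.41 = 0.59
(~p -> ~s): min(1, 1 − 0.21 + 0.59) = 1
((~p -> ~s) \/ p) = max(1, 0.79) = 1
(r /\ ((~p -> ~s) \/ p)) = min(0.04, 1) = 0.04
((q -> (r /\ r)) -> (r /\ ((~p -> ~s) \/ p))): min(1, 1 − 0.06 + 0.04) = 0.98
(((q -> (r /\ r)) -> (r /\ ((~p -> ~s) \/ p))) \/ p) = max(0.98, 0.79) = 0.98
~s: Łukasiewicz ¬ gives 1 − 0.41 = 0.59
(~s /\ q) = min(0.59, 0.98) = 0.59
(q -> (~s /\ q)): min(1, 1 − 0.98 + 0.59) = 0.61
((q -> (~s /\ q)) -> s): min(1, 1 − 0.61 + 0.41) = 0.8
((((q -> (r /\ r)) -> (r /\ ((~p -> ~s) \/ p))) \/ p) -> ((q -> (~s /\ q)) -> s)): min(1, 1 − 0.98 + 0.8) = 0.82
~s: Łukasiewicz ¬ gives 1 − 0.41 = 0.59
(q -> s): min(1, 1 − 0.98 + 0.41) = 0.43
(s /\ (q -> s)) = min(0.41, 0.43) = 0.41
(~s \/ (s /\ (q -> s))) = max(0.59, 0.41) = 0.59
(((((q -> (r /\ r)) -> (r /\ ((~p -> ~s) \/ p))) \/ p) -> ((q -> (~s /\ q)) -> s)) \/ (~s \/ (s /\ (q -> s)))) = max(0.82, 0.59) = 0.82
((r -> p) \/ (((((q -> (r /\ r)) -> (r /\ ((~p -> ~s) \/ p))) \/ p) -> ((q -> (~s /\ q)) -> s)) \/ (~s \/ (s /\ (q -> s))))) = max(1, 0.82) = 1

1.00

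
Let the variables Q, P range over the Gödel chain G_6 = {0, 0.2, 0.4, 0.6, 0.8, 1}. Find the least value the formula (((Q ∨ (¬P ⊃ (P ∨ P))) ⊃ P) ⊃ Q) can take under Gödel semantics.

The minimum is attained at Q = 0, P = 0:
  ¬P: Gödel ¬ of 0 = 1 (operand is 0)
  (P ∨ P) = max(0, 0) = 0
  (¬P ⊃ (P ∨ P)): 1 > 0, so result = 0
  (Q ∨ (¬P ⊃ (P ∨ P))) = max(0, 0) = 0
  ((Q ∨ (¬P ⊃ (P ∨ P))) ⊃ P): 0 ≤ 0, so result = 1
  (((Q ∨ (¬P ⊃ (P ∨ P))) ⊃ P) ⊃ Q): 1 > 0, so result = 0
Checking all 36 assignments confirms none give a value below 0.00.

0.00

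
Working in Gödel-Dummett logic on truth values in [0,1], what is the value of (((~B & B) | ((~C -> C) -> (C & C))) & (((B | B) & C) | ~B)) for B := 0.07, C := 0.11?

0.07

~B: Gödel ¬ of 0.07 = 0 (operand ≠ 0)
(~B & B) = min(0, 0.07) = 0
~C: Gödel ¬ of 0.11 = 0 (operand ≠ 0)
(~C -> C): 0 ≤ 0.11, so result = 1
(C & C) = min(0.11, 0.11) = 0.11
((~C -> C) -> (C & C)): 1 > 0.11, so result = 0.11
((~B & B) | ((~C -> C) -> (C & C))) = max(0, 0.11) = 0.11
(B | B) = max(0.07, 0.07) = 0.07
((B | B) & C) = min(0.07, 0.11) = 0.07
~B: Gödel ¬ of 0.07 = 0 (operand ≠ 0)
(((B | B) & C) | ~B) = max(0.07, 0) = 0.07
(((~B & B) | ((~C -> C) -> (C & C))) & (((B | B) & C) | ~B)) = min(0.11, 0.07) = 0.07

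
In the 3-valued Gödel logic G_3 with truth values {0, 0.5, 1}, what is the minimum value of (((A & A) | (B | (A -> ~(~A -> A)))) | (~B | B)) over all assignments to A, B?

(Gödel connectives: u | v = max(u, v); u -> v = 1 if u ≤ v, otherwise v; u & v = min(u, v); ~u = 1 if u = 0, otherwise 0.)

0.50

The minimum is attained at A = 0.5, B = 0.5:
  (A & A) = min(0.5, 0.5) = 0.5
  ~A: Gödel ¬ of 0.5 = 0 (operand ≠ 0)
  (~A -> A): 0 ≤ 0.5, so result = 1
  ~(~A -> A): Gödel ¬ of 1 = 0 (operand ≠ 0)
  (A -> ~(~A -> A)): 0.5 > 0, so result = 0
  (B | (A -> ~(~A -> A))) = max(0.5, 0) = 0.5
  ((A & A) | (B | (A -> ~(~A -> A)))) = max(0.5, 0.5) = 0.5
  ~B: Gödel ¬ of 0.5 = 0 (operand ≠ 0)
  (~B | B) = max(0, 0.5) = 0.5
  (((A & A) | (B | (A -> ~(~A -> A)))) | (~B | B)) = max(0.5, 0.5) = 0.5
Checking all 9 assignments confirms none give a value below 0.50.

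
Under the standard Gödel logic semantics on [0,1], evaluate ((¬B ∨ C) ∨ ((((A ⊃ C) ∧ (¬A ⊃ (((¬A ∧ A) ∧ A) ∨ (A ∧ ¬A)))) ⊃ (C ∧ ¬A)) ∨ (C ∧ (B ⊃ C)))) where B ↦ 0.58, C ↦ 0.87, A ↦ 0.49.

0.87

¬B: Gödel ¬ of 0.58 = 0 (operand ≠ 0)
(¬B ∨ C) = max(0, 0.87) = 0.87
(A ⊃ C): 0.49 ≤ 0.87, so result = 1
¬A: Gödel ¬ of 0.49 = 0 (operand ≠ 0)
¬A: Gödel ¬ of 0.49 = 0 (operand ≠ 0)
(¬A ∧ A) = min(0, 0.49) = 0
((¬A ∧ A) ∧ A) = min(0, 0.49) = 0
¬A: Gödel ¬ of 0.49 = 0 (operand ≠ 0)
(A ∧ ¬A) = min(0.49, 0) = 0
(((¬A ∧ A) ∧ A) ∨ (A ∧ ¬A)) = max(0, 0) = 0
(¬A ⊃ (((¬A ∧ A) ∧ A) ∨ (A ∧ ¬A))): 0 ≤ 0, so result = 1
((A ⊃ C) ∧ (¬A ⊃ (((¬A ∧ A) ∧ A) ∨ (A ∧ ¬A)))) = min(1, 1) = 1
¬A: Gödel ¬ of 0.49 = 0 (operand ≠ 0)
(C ∧ ¬A) = min(0.87, 0) = 0
(((A ⊃ C) ∧ (¬A ⊃ (((¬A ∧ A) ∧ A) ∨ (A ∧ ¬A)))) ⊃ (C ∧ ¬A)): 1 > 0, so result = 0
(B ⊃ C): 0.58 ≤ 0.87, so result = 1
(C ∧ (B ⊃ C)) = min(0.87, 1) = 0.87
((((A ⊃ C) ∧ (¬A ⊃ (((¬A ∧ A) ∧ A) ∨ (A ∧ ¬A)))) ⊃ (C ∧ ¬A)) ∨ (C ∧ (B ⊃ C))) = max(0, 0.87) = 0.87
((¬B ∨ C) ∨ ((((A ⊃ C) ∧ (¬A ⊃ (((¬A ∧ A) ∧ A) ∨ (A ∧ ¬A)))) ⊃ (C ∧ ¬A)) ∨ (C ∧ (B ⊃ C)))) = max(0.87, 0.87) = 0.87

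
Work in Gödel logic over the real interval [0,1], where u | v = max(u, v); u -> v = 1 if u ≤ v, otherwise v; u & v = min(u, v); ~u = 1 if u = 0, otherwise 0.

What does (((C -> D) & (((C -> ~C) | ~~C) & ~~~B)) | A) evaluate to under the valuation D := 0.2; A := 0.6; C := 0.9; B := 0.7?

(C -> D): 0.9 > 0.2, so result = 0.2
~C: Gödel ¬ of 0.9 = 0 (operand ≠ 0)
(C -> ~C): 0.9 > 0, so result = 0
~C: Gödel ¬ of 0.9 = 0 (operand ≠ 0)
~~C: Gödel ¬ of 0 = 1 (operand is 0)
((C -> ~C) | ~~C) = max(0, 1) = 1
~B: Gödel ¬ of 0.7 = 0 (operand ≠ 0)
~~B: Gödel ¬ of 0 = 1 (operand is 0)
~~~B: Gödel ¬ of 1 = 0 (operand ≠ 0)
(((C -> ~C) | ~~C) & ~~~B) = min(1, 0) = 0
((C -> D) & (((C -> ~C) | ~~C) & ~~~B)) = min(0.2, 0) = 0
(((C -> D) & (((C -> ~C) | ~~C) & ~~~B)) | A) = max(0, 0.6) = 0.6

0.60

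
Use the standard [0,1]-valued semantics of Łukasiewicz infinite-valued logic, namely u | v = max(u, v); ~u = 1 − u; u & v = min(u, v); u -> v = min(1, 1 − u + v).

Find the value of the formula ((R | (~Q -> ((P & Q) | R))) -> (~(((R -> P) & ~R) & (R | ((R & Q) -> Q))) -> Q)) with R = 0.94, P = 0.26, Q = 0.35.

~Q: Łukasiewicz ¬ gives 1 − 0.35 = 0.65
(P & Q) = min(0.26, 0.35) = 0.26
((P & Q) | R) = max(0.26, 0.94) = 0.94
(~Q -> ((P & Q) | R)): min(1, 1 − 0.65 + 0.94) = 1
(R | (~Q -> ((P & Q) | R))) = max(0.94, 1) = 1
(R -> P): min(1, 1 − 0.94 + 0.26) = 0.32
~R: Łukasiewicz ¬ gives 1 − 0.94 = 0.06
((R -> P) & ~R) = min(0.32, 0.06) = 0.06
(R & Q) = min(0.94, 0.35) = 0.35
((R & Q) -> Q): min(1, 1 − 0.35 + 0.35) = 1
(R | ((R & Q) -> Q)) = max(0.94, 1) = 1
(((R -> P) & ~R) & (R | ((R & Q) -> Q))) = min(0.06, 1) = 0.06
~(((R -> P) & ~R) & (R | ((R & Q) -> Q))): Łukasiewicz ¬ gives 1 − 0.06 = 0.94
(~(((R -> P) & ~R) & (R | ((R & Q) -> Q))) -> Q): min(1, 1 − 0.94 + 0.35) = 0.41
((R | (~Q -> ((P & Q) | R))) -> (~(((R -> P) & ~R) & (R | ((R & Q) -> Q))) -> Q)): min(1, 1 − 1 + 0.41) = 0.41

0.41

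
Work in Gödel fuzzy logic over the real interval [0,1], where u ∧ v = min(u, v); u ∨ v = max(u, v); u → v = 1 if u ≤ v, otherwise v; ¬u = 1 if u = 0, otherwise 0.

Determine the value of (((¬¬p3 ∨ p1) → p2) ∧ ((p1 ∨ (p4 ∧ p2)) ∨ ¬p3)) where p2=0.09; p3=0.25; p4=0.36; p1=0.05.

0.09

¬p3: Gödel ¬ of 0.25 = 0 (operand ≠ 0)
¬¬p3: Gödel ¬ of 0 = 1 (operand is 0)
(¬¬p3 ∨ p1) = max(1, 0.05) = 1
((¬¬p3 ∨ p1) → p2): 1 > 0.09, so result = 0.09
(p4 ∧ p2) = min(0.36, 0.09) = 0.09
(p1 ∨ (p4 ∧ p2)) = max(0.05, 0.09) = 0.09
¬p3: Gödel ¬ of 0.25 = 0 (operand ≠ 0)
((p1 ∨ (p4 ∧ p2)) ∨ ¬p3) = max(0.09, 0) = 0.09
(((¬¬p3 ∨ p1) → p2) ∧ ((p1 ∨ (p4 ∧ p2)) ∨ ¬p3)) = min(0.09, 0.09) = 0.09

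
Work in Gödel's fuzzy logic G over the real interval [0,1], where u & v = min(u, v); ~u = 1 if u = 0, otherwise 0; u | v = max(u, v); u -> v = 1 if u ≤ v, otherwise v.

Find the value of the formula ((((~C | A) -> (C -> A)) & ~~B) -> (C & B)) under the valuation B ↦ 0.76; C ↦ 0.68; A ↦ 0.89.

~C: Gödel ¬ of 0.68 = 0 (operand ≠ 0)
(~C | A) = max(0, 0.89) = 0.89
(C -> A): 0.68 ≤ 0.89, so result = 1
((~C | A) -> (C -> A)): 0.89 ≤ 1, so result = 1
~B: Gödel ¬ of 0.76 = 0 (operand ≠ 0)
~~B: Gödel ¬ of 0 = 1 (operand is 0)
(((~C | A) -> (C -> A)) & ~~B) = min(1, 1) = 1
(C & B) = min(0.68, 0.76) = 0.68
((((~C | A) -> (C -> A)) & ~~B) -> (C & B)): 1 > 0.68, so result = 0.68

0.68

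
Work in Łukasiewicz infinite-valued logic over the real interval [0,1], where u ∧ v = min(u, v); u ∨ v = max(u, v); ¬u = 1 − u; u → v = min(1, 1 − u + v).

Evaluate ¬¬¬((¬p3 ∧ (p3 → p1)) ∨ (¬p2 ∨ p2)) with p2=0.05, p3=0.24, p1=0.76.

0.05

¬p3: Łukasiewicz ¬ gives 1 − 0.24 = 0.76
(p3 → p1): min(1, 1 − 0.24 + 0.76) = 1
(¬p3 ∧ (p3 → p1)) = min(0.76, 1) = 0.76
¬p2: Łukasiewicz ¬ gives 1 − 0.05 = 0.95
(¬p2 ∨ p2) = max(0.95, 0.05) = 0.95
((¬p3 ∧ (p3 → p1)) ∨ (¬p2 ∨ p2)) = max(0.76, 0.95) = 0.95
¬((¬p3 ∧ (p3 → p1)) ∨ (¬p2 ∨ p2)): Łukasiewicz ¬ gives 1 − 0.95 = 0.05
¬¬((¬p3 ∧ (p3 → p1)) ∨ (¬p2 ∨ p2)): Łukasiewicz ¬ gives 1 − 0.05 = 0.95
¬¬¬((¬p3 ∧ (p3 → p1)) ∨ (¬p2 ∨ p2)): Łukasiewicz ¬ gives 1 − 0.95 = 0.05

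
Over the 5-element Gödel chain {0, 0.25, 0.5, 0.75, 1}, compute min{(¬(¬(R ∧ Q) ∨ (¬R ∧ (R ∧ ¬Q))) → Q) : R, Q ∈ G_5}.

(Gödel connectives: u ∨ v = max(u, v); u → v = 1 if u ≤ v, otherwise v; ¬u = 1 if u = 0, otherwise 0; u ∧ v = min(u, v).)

The minimum is attained at R = 0.25, Q = 0.25:
  (R ∧ Q) = min(0.25, 0.25) = 0.25
  ¬(R ∧ Q): Gödel ¬ of 0.25 = 0 (operand ≠ 0)
  ¬R: Gödel ¬ of 0.25 = 0 (operand ≠ 0)
  ¬Q: Gödel ¬ of 0.25 = 0 (operand ≠ 0)
  (R ∧ ¬Q) = min(0.25, 0) = 0
  (¬R ∧ (R ∧ ¬Q)) = min(0, 0) = 0
  (¬(R ∧ Q) ∨ (¬R ∧ (R ∧ ¬Q))) = max(0, 0) = 0
  ¬(¬(R ∧ Q) ∨ (¬R ∧ (R ∧ ¬Q))): Gödel ¬ of 0 = 1 (operand is 0)
  (¬(¬(R ∧ Q) ∨ (¬R ∧ (R ∧ ¬Q))) → Q): 1 > 0.25, so result = 0.25
Checking all 25 assignments confirms none give a value below 0.25.

0.25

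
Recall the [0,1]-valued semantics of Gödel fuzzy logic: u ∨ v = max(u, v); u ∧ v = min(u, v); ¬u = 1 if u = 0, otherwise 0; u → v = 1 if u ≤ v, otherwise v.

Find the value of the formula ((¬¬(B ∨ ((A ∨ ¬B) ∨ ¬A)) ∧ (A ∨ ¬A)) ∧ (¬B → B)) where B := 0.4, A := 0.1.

¬B: Gödel ¬ of 0.4 = 0 (operand ≠ 0)
(A ∨ ¬B) = max(0.1, 0) = 0.1
¬A: Gödel ¬ of 0.1 = 0 (operand ≠ 0)
((A ∨ ¬B) ∨ ¬A) = max(0.1, 0) = 0.1
(B ∨ ((A ∨ ¬B) ∨ ¬A)) = max(0.4, 0.1) = 0.4
¬(B ∨ ((A ∨ ¬B) ∨ ¬A)): Gödel ¬ of 0.4 = 0 (operand ≠ 0)
¬¬(B ∨ ((A ∨ ¬B) ∨ ¬A)): Gödel ¬ of 0 = 1 (operand is 0)
¬A: Gödel ¬ of 0.1 = 0 (operand ≠ 0)
(A ∨ ¬A) = max(0.1, 0) = 0.1
(¬¬(B ∨ ((A ∨ ¬B) ∨ ¬A)) ∧ (A ∨ ¬A)) = min(1, 0.1) = 0.1
¬B: Gödel ¬ of 0.4 = 0 (operand ≠ 0)
(¬B → B): 0 ≤ 0.4, so result = 1
((¬¬(B ∨ ((A ∨ ¬B) ∨ ¬A)) ∧ (A ∨ ¬A)) ∧ (¬B → B)) = min(0.1, 1) = 0.1

0.10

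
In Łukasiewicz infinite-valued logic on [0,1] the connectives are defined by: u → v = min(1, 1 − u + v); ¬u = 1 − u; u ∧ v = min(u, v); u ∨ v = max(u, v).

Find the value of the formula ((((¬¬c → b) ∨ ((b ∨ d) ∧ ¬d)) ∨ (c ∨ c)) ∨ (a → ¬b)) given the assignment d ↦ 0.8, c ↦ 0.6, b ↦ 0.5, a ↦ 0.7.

¬c: Łukasiewicz ¬ gives 1 − 0.6 = 0.4
¬¬c: Łukasiewicz ¬ gives 1 − 0.4 = 0.6
(¬¬c → b): min(1, 1 − 0.6 + 0.5) = 0.9
(b ∨ d) = max(0.5, 0.8) = 0.8
¬d: Łukasiewicz ¬ gives 1 − 0.8 = 0.2
((b ∨ d) ∧ ¬d) = min(0.8, 0.2) = 0.2
((¬¬c → b) ∨ ((b ∨ d) ∧ ¬d)) = max(0.9, 0.2) = 0.9
(c ∨ c) = max(0.6, 0.6) = 0.6
(((¬¬c → b) ∨ ((b ∨ d) ∧ ¬d)) ∨ (c ∨ c)) = max(0.9, 0.6) = 0.9
¬b: Łukasiewicz ¬ gives 1 − 0.5 = 0.5
(a → ¬b): min(1, 1 − 0.7 + 0.5) = 0.8
((((¬¬c → b) ∨ ((b ∨ d) ∧ ¬d)) ∨ (c ∨ c)) ∨ (a → ¬b)) = max(0.9, 0.8) = 0.9

0.90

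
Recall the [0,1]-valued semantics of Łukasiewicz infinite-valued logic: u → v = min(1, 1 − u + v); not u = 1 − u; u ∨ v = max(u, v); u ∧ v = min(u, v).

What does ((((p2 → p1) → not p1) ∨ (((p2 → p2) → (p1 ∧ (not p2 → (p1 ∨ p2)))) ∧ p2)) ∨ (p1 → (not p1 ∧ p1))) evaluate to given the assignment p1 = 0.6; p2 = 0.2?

0.80

(p2 → p1): min(1, 1 − 0.2 + 0.6) = 1
not p1: Łukasiewicz ¬ gives 1 − 0.6 = 0.4
((p2 → p1) → not p1): min(1, 1 − 1 + 0.4) = 0.4
(p2 → p2): min(1, 1 − 0.2 + 0.2) = 1
not p2: Łukasiewicz ¬ gives 1 − 0.2 = 0.8
(p1 ∨ p2) = max(0.6, 0.2) = 0.6
(not p2 → (p1 ∨ p2)): min(1, 1 − 0.8 + 0.6) = 0.8
(p1 ∧ (not p2 → (p1 ∨ p2))) = min(0.6, 0.8) = 0.6
((p2 → p2) → (p1 ∧ (not p2 → (p1 ∨ p2)))): min(1, 1 − 1 + 0.6) = 0.6
(((p2 → p2) → (p1 ∧ (not p2 → (p1 ∨ p2)))) ∧ p2) = min(0.6, 0.2) = 0.2
(((p2 → p1) → not p1) ∨ (((p2 → p2) → (p1 ∧ (not p2 → (p1 ∨ p2)))) ∧ p2)) = max(0.4, 0.2) = 0.4
not p1: Łukasiewicz ¬ gives 1 − 0.6 = 0.4
(not p1 ∧ p1) = min(0.4, 0.6) = 0.4
(p1 → (not p1 ∧ p1)): min(1, 1 − 0.6 + 0.4) = 0.8
((((p2 → p1) → not p1) ∨ (((p2 → p2) → (p1 ∧ (not p2 → (p1 ∨ p2)))) ∧ p2)) ∨ (p1 → (not p1 ∧ p1))) = max(0.4, 0.8) = 0.8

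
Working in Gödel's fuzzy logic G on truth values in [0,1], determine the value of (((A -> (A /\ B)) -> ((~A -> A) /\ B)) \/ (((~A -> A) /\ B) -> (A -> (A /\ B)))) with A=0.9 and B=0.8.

(A /\ B) = min(0.9, 0.8) = 0.8
(A -> (A /\ B)): 0.9 > 0.8, so result = 0.8
~A: Gödel ¬ of 0.9 = 0 (operand ≠ 0)
(~A -> A): 0 ≤ 0.9, so result = 1
((~A -> A) /\ B) = min(1, 0.8) = 0.8
((A -> (A /\ B)) -> ((~A -> A) /\ B)): 0.8 ≤ 0.8, so result = 1
~A: Gödel ¬ of 0.9 = 0 (operand ≠ 0)
(~A -> A): 0 ≤ 0.9, so result = 1
((~A -> A) /\ B) = min(1, 0.8) = 0.8
(A /\ B) = min(0.9, 0.8) = 0.8
(A -> (A /\ B)): 0.9 > 0.8, so result = 0.8
(((~A -> A) /\ B) -> (A -> (A /\ B))): 0.8 ≤ 0.8, so result = 1
(((A -> (A /\ B)) -> ((~A -> A) /\ B)) \/ (((~A -> A) /\ B) -> (A -> (A /\ B)))) = max(1, 1) = 1

1.00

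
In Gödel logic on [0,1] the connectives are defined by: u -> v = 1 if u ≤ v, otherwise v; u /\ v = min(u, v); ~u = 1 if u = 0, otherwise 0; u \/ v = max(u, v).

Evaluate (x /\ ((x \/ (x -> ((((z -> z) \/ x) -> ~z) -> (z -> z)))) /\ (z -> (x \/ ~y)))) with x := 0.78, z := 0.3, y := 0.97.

0.78

(z -> z): 0.3 ≤ 0.3, so result = 1
((z -> z) \/ x) = max(1, 0.78) = 1
~z: Gödel ¬ of 0.3 = 0 (operand ≠ 0)
(((z -> z) \/ x) -> ~z): 1 > 0, so result = 0
(z -> z): 0.3 ≤ 0.3, so result = 1
((((z -> z) \/ x) -> ~z) -> (z -> z)): 0 ≤ 1, so result = 1
(x -> ((((z -> z) \/ x) -> ~z) -> (z -> z))): 0.78 ≤ 1, so result = 1
(x \/ (x -> ((((z -> z) \/ x) -> ~z) -> (z -> z)))) = max(0.78, 1) = 1
~y: Gödel ¬ of 0.97 = 0 (operand ≠ 0)
(x \/ ~y) = max(0.78, 0) = 0.78
(z -> (x \/ ~y)): 0.3 ≤ 0.78, so result = 1
((x \/ (x -> ((((z -> z) \/ x) -> ~z) -> (z -> z)))) /\ (z -> (x \/ ~y))) = min(1, 1) = 1
(x /\ ((x \/ (x -> ((((z -> z) \/ x) -> ~z) -> (z -> z)))) /\ (z -> (x \/ ~y)))) = min(0.78, 1) = 0.78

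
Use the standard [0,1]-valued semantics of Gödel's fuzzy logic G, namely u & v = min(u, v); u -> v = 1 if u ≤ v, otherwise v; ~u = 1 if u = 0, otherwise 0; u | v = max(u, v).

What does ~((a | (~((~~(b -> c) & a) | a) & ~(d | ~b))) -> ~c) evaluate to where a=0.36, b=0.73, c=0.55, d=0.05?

(b -> c): 0.73 > 0.55, so result = 0.55
~(b -> c): Gödel ¬ of 0.55 = 0 (operand ≠ 0)
~~(b -> c): Gödel ¬ of 0 = 1 (operand is 0)
(~~(b -> c) & a) = min(1, 0.36) = 0.36
((~~(b -> c) & a) | a) = max(0.36, 0.36) = 0.36
~((~~(b -> c) & a) | a): Gödel ¬ of 0.36 = 0 (operand ≠ 0)
~b: Gödel ¬ of 0.73 = 0 (operand ≠ 0)
(d | ~b) = max(0.05, 0) = 0.05
~(d | ~b): Gödel ¬ of 0.05 = 0 (operand ≠ 0)
(~((~~(b -> c) & a) | a) & ~(d | ~b)) = min(0, 0) = 0
(a | (~((~~(b -> c) & a) | a) & ~(d | ~b))) = max(0.36, 0) = 0.36
~c: Gödel ¬ of 0.55 = 0 (operand ≠ 0)
((a | (~((~~(b -> c) & a) | a) & ~(d | ~b))) -> ~c): 0.36 > 0, so result = 0
~((a | (~((~~(b -> c) & a) | a) & ~(d | ~b))) -> ~c): Gödel ¬ of 0 = 1 (operand is 0)

1.00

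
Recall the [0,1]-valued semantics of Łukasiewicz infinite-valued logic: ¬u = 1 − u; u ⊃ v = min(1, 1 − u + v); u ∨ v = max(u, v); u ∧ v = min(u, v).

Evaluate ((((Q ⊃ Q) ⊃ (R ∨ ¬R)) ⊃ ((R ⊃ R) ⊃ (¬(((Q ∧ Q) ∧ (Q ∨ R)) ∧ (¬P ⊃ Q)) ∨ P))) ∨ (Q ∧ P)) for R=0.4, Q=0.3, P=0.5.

(Q ⊃ Q): min(1, 1 − 0.3 + 0.3) = 1
¬R: Łukasiewicz ¬ gives 1 − 0.4 = 0.6
(R ∨ ¬R) = max(0.4, 0.6) = 0.6
((Q ⊃ Q) ⊃ (R ∨ ¬R)): min(1, 1 − 1 + 0.6) = 0.6
(R ⊃ R): min(1, 1 − 0.4 + 0.4) = 1
(Q ∧ Q) = min(0.3, 0.3) = 0.3
(Q ∨ R) = max(0.3, 0.4) = 0.4
((Q ∧ Q) ∧ (Q ∨ R)) = min(0.3, 0.4) = 0.3
¬P: Łukasiewicz ¬ gives 1 − 0.5 = 0.5
(¬P ⊃ Q): min(1, 1 − 0.5 + 0.3) = 0.8
(((Q ∧ Q) ∧ (Q ∨ R)) ∧ (¬P ⊃ Q)) = min(0.3, 0.8) = 0.3
¬(((Q ∧ Q) ∧ (Q ∨ R)) ∧ (¬P ⊃ Q)): Łukasiewicz ¬ gives 1 − 0.3 = 0.7
(¬(((Q ∧ Q) ∧ (Q ∨ R)) ∧ (¬P ⊃ Q)) ∨ P) = max(0.7, 0.5) = 0.7
((R ⊃ R) ⊃ (¬(((Q ∧ Q) ∧ (Q ∨ R)) ∧ (¬P ⊃ Q)) ∨ P)): min(1, 1 − 1 + 0.7) = 0.7
(((Q ⊃ Q) ⊃ (R ∨ ¬R)) ⊃ ((R ⊃ R) ⊃ (¬(((Q ∧ Q) ∧ (Q ∨ R)) ∧ (¬P ⊃ Q)) ∨ P))): min(1, 1 − 0.6 + 0.7) = 1
(Q ∧ P) = min(0.3, 0.5) = 0.3
((((Q ⊃ Q) ⊃ (R ∨ ¬R)) ⊃ ((R ⊃ R) ⊃ (¬(((Q ∧ Q) ∧ (Q ∨ R)) ∧ (¬P ⊃ Q)) ∨ P))) ∨ (Q ∧ P)) = max(1, 0.3) = 1

1.00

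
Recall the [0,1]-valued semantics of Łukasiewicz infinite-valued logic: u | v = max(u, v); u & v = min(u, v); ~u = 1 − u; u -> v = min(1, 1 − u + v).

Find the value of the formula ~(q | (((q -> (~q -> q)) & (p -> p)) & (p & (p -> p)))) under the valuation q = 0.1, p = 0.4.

0.60

~q: Łukasiewicz ¬ gives 1 − 0.1 = 0.9
(~q -> q): min(1, 1 − 0.9 + 0.1) = 0.2
(q -> (~q -> q)): min(1, 1 − 0.1 + 0.2) = 1
(p -> p): min(1, 1 − 0.4 + 0.4) = 1
((q -> (~q -> q)) & (p -> p)) = min(1, 1) = 1
(p -> p): min(1, 1 − 0.4 + 0.4) = 1
(p & (p -> p)) = min(0.4, 1) = 0.4
(((q -> (~q -> q)) & (p -> p)) & (p & (p -> p))) = min(1, 0.4) = 0.4
(q | (((q -> (~q -> q)) & (p -> p)) & (p & (p -> p)))) = max(0.1, 0.4) = 0.4
~(q | (((q -> (~q -> q)) & (p -> p)) & (p & (p -> p)))): Łukasiewicz ¬ gives 1 − 0.4 = 0.6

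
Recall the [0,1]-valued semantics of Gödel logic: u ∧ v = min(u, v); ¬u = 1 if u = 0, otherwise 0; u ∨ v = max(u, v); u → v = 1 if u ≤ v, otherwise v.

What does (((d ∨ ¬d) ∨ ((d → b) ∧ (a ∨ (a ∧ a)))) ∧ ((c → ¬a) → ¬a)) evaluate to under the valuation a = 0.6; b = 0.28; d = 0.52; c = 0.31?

0.52

¬d: Gödel ¬ of 0.52 = 0 (operand ≠ 0)
(d ∨ ¬d) = max(0.52, 0) = 0.52
(d → b): 0.52 > 0.28, so result = 0.28
(a ∧ a) = min(0.6, 0.6) = 0.6
(a ∨ (a ∧ a)) = max(0.6, 0.6) = 0.6
((d → b) ∧ (a ∨ (a ∧ a))) = min(0.28, 0.6) = 0.28
((d ∨ ¬d) ∨ ((d → b) ∧ (a ∨ (a ∧ a)))) = max(0.52, 0.28) = 0.52
¬a: Gödel ¬ of 0.6 = 0 (operand ≠ 0)
(c → ¬a): 0.31 > 0, so result = 0
¬a: Gödel ¬ of 0.6 = 0 (operand ≠ 0)
((c → ¬a) → ¬a): 0 ≤ 0, so result = 1
(((d ∨ ¬d) ∨ ((d → b) ∧ (a ∨ (a ∧ a)))) ∧ ((c → ¬a) → ¬a)) = min(0.52, 1) = 0.52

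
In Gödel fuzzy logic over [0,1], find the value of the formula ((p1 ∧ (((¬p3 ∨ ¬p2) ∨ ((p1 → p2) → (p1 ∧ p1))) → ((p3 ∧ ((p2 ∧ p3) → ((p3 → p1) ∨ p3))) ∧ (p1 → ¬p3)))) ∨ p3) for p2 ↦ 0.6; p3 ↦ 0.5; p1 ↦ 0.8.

0.50

¬p3: Gödel ¬ of 0.5 = 0 (operand ≠ 0)
¬p2: Gödel ¬ of 0.6 = 0 (operand ≠ 0)
(¬p3 ∨ ¬p2) = max(0, 0) = 0
(p1 → p2): 0.8 > 0.6, so result = 0.6
(p1 ∧ p1) = min(0.8, 0.8) = 0.8
((p1 → p2) → (p1 ∧ p1)): 0.6 ≤ 0.8, so result = 1
((¬p3 ∨ ¬p2) ∨ ((p1 → p2) → (p1 ∧ p1))) = max(0, 1) = 1
(p2 ∧ p3) = min(0.6, 0.5) = 0.5
(p3 → p1): 0.5 ≤ 0.8, so result = 1
((p3 → p1) ∨ p3) = max(1, 0.5) = 1
((p2 ∧ p3) → ((p3 → p1) ∨ p3)): 0.5 ≤ 1, so result = 1
(p3 ∧ ((p2 ∧ p3) → ((p3 → p1) ∨ p3))) = min(0.5, 1) = 0.5
¬p3: Gödel ¬ of 0.5 = 0 (operand ≠ 0)
(p1 → ¬p3): 0.8 > 0, so result = 0
((p3 ∧ ((p2 ∧ p3) → ((p3 → p1) ∨ p3))) ∧ (p1 → ¬p3)) = min(0.5, 0) = 0
(((¬p3 ∨ ¬p2) ∨ ((p1 → p2) → (p1 ∧ p1))) → ((p3 ∧ ((p2 ∧ p3) → ((p3 → p1) ∨ p3))) ∧ (p1 → ¬p3))): 1 > 0, so result = 0
(p1 ∧ (((¬p3 ∨ ¬p2) ∨ ((p1 → p2) → (p1 ∧ p1))) → ((p3 ∧ ((p2 ∧ p3) → ((p3 → p1) ∨ p3))) ∧ (p1 → ¬p3)))) = min(0.8, 0) = 0
((p1 ∧ (((¬p3 ∨ ¬p2) ∨ ((p1 → p2) → (p1 ∧ p1))) → ((p3 ∧ ((p2 ∧ p3) → ((p3 → p1) ∨ p3))) ∧ (p1 → ¬p3)))) ∨ p3) = max(0, 0.5) = 0.5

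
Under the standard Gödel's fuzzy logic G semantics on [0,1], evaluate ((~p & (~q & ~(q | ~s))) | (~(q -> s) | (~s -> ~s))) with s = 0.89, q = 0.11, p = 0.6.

~p: Gödel ¬ of 0.6 = 0 (operand ≠ 0)
~q: Gödel ¬ of 0.11 = 0 (operand ≠ 0)
~s: Gödel ¬ of 0.89 = 0 (operand ≠ 0)
(q | ~s) = max(0.11, 0) = 0.11
~(q | ~s): Gödel ¬ of 0.11 = 0 (operand ≠ 0)
(~q & ~(q | ~s)) = min(0, 0) = 0
(~p & (~q & ~(q | ~s))) = min(0, 0) = 0
(q -> s): 0.11 ≤ 0.89, so result = 1
~(q -> s): Gödel ¬ of 1 = 0 (operand ≠ 0)
~s: Gödel ¬ of 0.89 = 0 (operand ≠ 0)
~s: Gödel ¬ of 0.89 = 0 (operand ≠ 0)
(~s -> ~s): 0 ≤ 0, so result = 1
(~(q -> s) | (~s -> ~s)) = max(0, 1) = 1
((~p & (~q & ~(q | ~s))) | (~(q -> s) | (~s -> ~s))) = max(0, 1) = 1

1.00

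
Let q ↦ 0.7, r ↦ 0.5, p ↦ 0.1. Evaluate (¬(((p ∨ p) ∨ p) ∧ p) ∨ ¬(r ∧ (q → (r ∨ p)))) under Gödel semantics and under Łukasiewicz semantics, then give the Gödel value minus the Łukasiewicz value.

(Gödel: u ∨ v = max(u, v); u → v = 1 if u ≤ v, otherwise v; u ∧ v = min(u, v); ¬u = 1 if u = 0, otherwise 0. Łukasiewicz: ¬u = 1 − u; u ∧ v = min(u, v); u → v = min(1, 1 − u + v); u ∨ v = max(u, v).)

-0.90

Gödel evaluation:
  (p ∨ p) = max(0.1, 0.1) = 0.1
  ((p ∨ p) ∨ p) = max(0.1, 0.1) = 0.1
  (((p ∨ p) ∨ p) ∧ p) = min(0.1, 0.1) = 0.1
  ¬(((p ∨ p) ∨ p) ∧ p): Gödel ¬ of 0.1 = 0 (operand ≠ 0)
  (r ∨ p) = max(0.5, 0.1) = 0.5
  (q → (r ∨ p)): 0.7 > 0.5, so result = 0.5
  (r ∧ (q → (r ∨ p))) = min(0.5, 0.5) = 0.5
  ¬(r ∧ (q → (r ∨ p))): Gödel ¬ of 0.5 = 0 (operand ≠ 0)
  (¬(((p ∨ p) ∨ p) ∧ p) ∨ ¬(r ∧ (q → (r ∨ p)))) = max(0, 0) = 0
  Gödel value = 0
Łukasiewicz evaluation:
  (p ∨ p) = max(0.1, 0.1) = 0.1
  ((p ∨ p) ∨ p) = max(0.1, 0.1) = 0.1
  (((p ∨ p) ∨ p) ∧ p) = min(0.1, 0.1) = 0.1
  ¬(((p ∨ p) ∨ p) ∧ p): Łukasiewicz ¬ gives 1 − 0.1 = 0.9
  (r ∨ p) = max(0.5, 0.1) = 0.5
  (q → (r ∨ p)): min(1, 1 − 0.7 + 0.5) = 0.8
  (r ∧ (q → (r ∨ p))) = min(0.5, 0.8) = 0.5
  ¬(r ∧ (q → (r ∨ p))): Łukasiewicz ¬ gives 1 − 0.5 = 0.5
  (¬(((p ∨ p) ∨ p) ∧ p) ∨ ¬(r ∧ (q → (r ∨ p)))) = max(0.9, 0.5) = 0.9
  Łukasiewicz value = 0.9
Difference: 0 − 0.9 = -0.90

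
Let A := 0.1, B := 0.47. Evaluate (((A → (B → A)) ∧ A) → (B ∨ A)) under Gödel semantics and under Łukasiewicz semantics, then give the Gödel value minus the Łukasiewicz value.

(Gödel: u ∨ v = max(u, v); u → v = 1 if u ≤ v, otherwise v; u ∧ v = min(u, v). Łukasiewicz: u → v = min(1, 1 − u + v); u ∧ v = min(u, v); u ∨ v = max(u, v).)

Gödel evaluation:
  (B → A): 0.47 > 0.1, so result = 0.1
  (A → (B → A)): 0.1 ≤ 0.1, so result = 1
  ((A → (B → A)) ∧ A) = min(1, 0.1) = 0.1
  (B ∨ A) = max(0.47, 0.1) = 0.47
  (((A → (B → A)) ∧ A) → (B ∨ A)): 0.1 ≤ 0.47, so result = 1
  Gödel value = 1
Łukasiewicz evaluation:
  (B → A): min(1, 1 − 0.47 + 0.1) = 0.63
  (A → (B → A)): min(1, 1 − 0.1 + 0.63) = 1
  ((A → (B → A)) ∧ A) = min(1, 0.1) = 0.1
  (B ∨ A) = max(0.47, 0.1) = 0.47
  (((A → (B → A)) ∧ A) → (B ∨ A)): min(1, 1 − 0.1 + 0.47) = 1
  Łukasiewicz value = 1
Difference: 1 − 1 = 0.00

0.00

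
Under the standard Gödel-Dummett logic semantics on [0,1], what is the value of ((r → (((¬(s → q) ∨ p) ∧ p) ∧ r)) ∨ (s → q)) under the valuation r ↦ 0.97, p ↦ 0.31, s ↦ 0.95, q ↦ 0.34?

(s → q): 0.95 > 0.34, so result = 0.34
¬(s → q): Gödel ¬ of 0.34 = 0 (operand ≠ 0)
(¬(s → q) ∨ p) = max(0, 0.31) = 0.31
((¬(s → q) ∨ p) ∧ p) = min(0.31, 0.31) = 0.31
(((¬(s → q) ∨ p) ∧ p) ∧ r) = min(0.31, 0.97) = 0.31
(r → (((¬(s → q) ∨ p) ∧ p) ∧ r)): 0.97 > 0.31, so result = 0.31
(s → q): 0.95 > 0.34, so result = 0.34
((r → (((¬(s → q) ∨ p) ∧ p) ∧ r)) ∨ (s → q)) = max(0.31, 0.34) = 0.34

0.34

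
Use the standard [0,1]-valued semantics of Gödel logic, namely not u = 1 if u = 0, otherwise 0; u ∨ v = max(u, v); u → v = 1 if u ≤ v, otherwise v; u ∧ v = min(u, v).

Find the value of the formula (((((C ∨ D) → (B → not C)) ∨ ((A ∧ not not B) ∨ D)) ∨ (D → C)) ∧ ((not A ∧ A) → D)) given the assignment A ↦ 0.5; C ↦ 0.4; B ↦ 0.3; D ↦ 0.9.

(C ∨ D) = max(0.4, 0.9) = 0.9
not C: Gödel ¬ of 0.4 = 0 (operand ≠ 0)
(B → not C): 0.3 > 0, so result = 0
((C ∨ D) → (B → not C)): 0.9 > 0, so result = 0
not B: Gödel ¬ of 0.3 = 0 (operand ≠ 0)
not not B: Gödel ¬ of 0 = 1 (operand is 0)
(A ∧ not not B) = min(0.5, 1) = 0.5
((A ∧ not not B) ∨ D) = max(0.5, 0.9) = 0.9
(((C ∨ D) → (B → not C)) ∨ ((A ∧ not not B) ∨ D)) = max(0, 0.9) = 0.9
(D → C): 0.9 > 0.4, so result = 0.4
((((C ∨ D) → (B → not C)) ∨ ((A ∧ not not B) ∨ D)) ∨ (D → C)) = max(0.9, 0.4) = 0.9
not A: Gödel ¬ of 0.5 = 0 (operand ≠ 0)
(not A ∧ A) = min(0, 0.5) = 0
((not A ∧ A) → D): 0 ≤ 0.9, so result = 1
(((((C ∨ D) → (B → not C)) ∨ ((A ∧ not not B) ∨ D)) ∨ (D → C)) ∧ ((not A ∧ A) → D)) = min(0.9, 1) = 0.9

0.90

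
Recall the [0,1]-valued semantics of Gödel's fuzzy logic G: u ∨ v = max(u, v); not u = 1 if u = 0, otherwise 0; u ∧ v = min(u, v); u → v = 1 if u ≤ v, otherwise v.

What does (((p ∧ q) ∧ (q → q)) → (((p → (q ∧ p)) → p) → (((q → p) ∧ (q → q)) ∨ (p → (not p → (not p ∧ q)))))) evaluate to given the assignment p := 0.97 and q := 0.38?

(p ∧ q) = min(0.97, 0.38) = 0.38
(q → q): 0.38 ≤ 0.38, so result = 1
((p ∧ q) ∧ (q → q)) = min(0.38, 1) = 0.38
(q ∧ p) = min(0.38, 0.97) = 0.38
(p → (q ∧ p)): 0.97 > 0.38, so result = 0.38
((p → (q ∧ p)) → p): 0.38 ≤ 0.97, so result = 1
(q → p): 0.38 ≤ 0.97, so result = 1
(q → q): 0.38 ≤ 0.38, so result = 1
((q → p) ∧ (q → q)) = min(1, 1) = 1
not p: Gödel ¬ of 0.97 = 0 (operand ≠ 0)
not p: Gödel ¬ of 0.97 = 0 (operand ≠ 0)
(not p ∧ q) = min(0, 0.38) = 0
(not p → (not p ∧ q)): 0 ≤ 0, so result = 1
(p → (not p → (not p ∧ q))): 0.97 ≤ 1, so result = 1
(((q → p) ∧ (q → q)) ∨ (p → (not p → (not p ∧ q)))) = max(1, 1) = 1
(((p → (q ∧ p)) → p) → (((q → p) ∧ (q → q)) ∨ (p → (not p → (not p ∧ q))))): 1 ≤ 1, so result = 1
(((p ∧ q) ∧ (q → q)) → (((p → (q ∧ p)) → p) → (((q → p) ∧ (q → q)) ∨ (p → (not p → (not p ∧ q)))))): 0.38 ≤ 1, so result = 1

1.00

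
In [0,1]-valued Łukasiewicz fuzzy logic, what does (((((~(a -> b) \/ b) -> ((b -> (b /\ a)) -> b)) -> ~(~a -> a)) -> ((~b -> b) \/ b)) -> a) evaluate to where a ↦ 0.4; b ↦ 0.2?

0.40

(a -> b): min(1, 1 − 0.4 + 0.2) = 0.8
~(a -> b): Łukasiewicz ¬ gives 1 − 0.8 = 0.2
(~(a -> b) \/ b) = max(0.2, 0.2) = 0.2
(b /\ a) = min(0.2, 0.4) = 0.2
(b -> (b /\ a)): min(1, 1 − 0.2 + 0.2) = 1
((b -> (b /\ a)) -> b): min(1, 1 − 1 + 0.2) = 0.2
((~(a -> b) \/ b) -> ((b -> (b /\ a)) -> b)): min(1, 1 − 0.2 + 0.2) = 1
~a: Łukasiewicz ¬ gives 1 − 0.4 = 0.6
(~a -> a): min(1, 1 − 0.6 + 0.4) = 0.8
~(~a -> a): Łukasiewicz ¬ gives 1 − 0.8 = 0.2
(((~(a -> b) \/ b) -> ((b -> (b /\ a)) -> b)) -> ~(~a -> a)): min(1, 1 − 1 + 0.2) = 0.2
~b: Łukasiewicz ¬ gives 1 − 0.2 = 0.8
(~b -> b): min(1, 1 − 0.8 + 0.2) = 0.4
((~b -> b) \/ b) = max(0.4, 0.2) = 0.4
((((~(a -> b) \/ b) -> ((b -> (b /\ a)) -> b)) -> ~(~a -> a)) -> ((~b -> b) \/ b)): min(1, 1 − 0.2 + 0.4) = 1
(((((~(a -> b) \/ b) -> ((b -> (b /\ a)) -> b)) -> ~(~a -> a)) -> ((~b -> b) \/ b)) -> a): min(1, 1 − 1 + 0.4) = 0.4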